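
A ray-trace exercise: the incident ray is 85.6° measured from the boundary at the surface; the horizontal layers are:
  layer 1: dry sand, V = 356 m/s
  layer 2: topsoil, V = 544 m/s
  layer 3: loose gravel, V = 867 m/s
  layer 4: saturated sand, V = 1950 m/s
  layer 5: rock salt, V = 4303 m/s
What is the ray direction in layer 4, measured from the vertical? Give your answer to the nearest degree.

From the normal: θ₁ = 90° − 85.6° = 4.4°.
Ray parameter p = sin 4.4° / 356 = 2.1550e-04 s/m.
sin θ_4 = p·V_4 = 2.1550e-04 × 1950 = 0.4202.
θ_4 = arcsin 0.4202 = 24.85°.

25°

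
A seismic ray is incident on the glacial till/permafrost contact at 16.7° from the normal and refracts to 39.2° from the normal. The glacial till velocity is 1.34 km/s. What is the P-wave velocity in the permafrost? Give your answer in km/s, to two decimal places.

2.95 km/s

sin 16.7° = 0.2874; sin 39.2° = 0.6320.
V₂ = V₁·(sin θ₂/sin θ₁) = 1.34·(0.6320/0.2874) = 2.95 km/s.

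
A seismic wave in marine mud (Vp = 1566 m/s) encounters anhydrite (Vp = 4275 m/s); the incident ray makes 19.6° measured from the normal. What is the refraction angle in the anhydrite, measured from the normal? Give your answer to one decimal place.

Snell's law: sin θ₂ = (V₂/V₁)·sin θ₁ = (4275/1566)·sin 19.6° = 0.9157.
θ₂ = arcsin 0.9157 = 66.31° from the normal.

66.3°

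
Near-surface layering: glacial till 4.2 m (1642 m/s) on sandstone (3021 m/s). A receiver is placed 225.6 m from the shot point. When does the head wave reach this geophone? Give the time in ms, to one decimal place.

79.0 ms

t = x/V₂ + 2h·√(V₂²−V₁²)/(V₁V₂).
√(V₂²−V₁²) = √(3021²−1642²) = 2535.8 m/s; delay term = 2·4.2·2535.8/(1642·3021) = 0.00429 s.
t = 225.6/3021 + 0.00429 = 0.07897 s.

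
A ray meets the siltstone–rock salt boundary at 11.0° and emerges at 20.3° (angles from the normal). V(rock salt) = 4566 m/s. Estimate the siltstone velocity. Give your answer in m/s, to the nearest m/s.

Snell's law: sin 11.0°/V₁ = sin 20.3°/V₂.
V₁ = V₂·sin 11.0°/sin 20.3° = 4566 × 0.5500 = 2511.23 m/s.

2511 m/s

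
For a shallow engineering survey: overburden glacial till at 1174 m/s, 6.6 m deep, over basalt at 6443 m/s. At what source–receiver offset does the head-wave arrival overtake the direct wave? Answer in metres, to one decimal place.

15.9 m

θ_c = arcsin(1174/6443) = 10.50°, so cos θ_c = 0.9833 and tᵢ = 2h cos θ_c/V₁ = 0.0111 s.
At crossover x/V₁ = x/V₂ + tᵢ ⇒ x = tᵢ/(1/V₁ − 1/V₂) = 0.01106/(8.5179e-04 − 1.5521e-04) = 15.87 m.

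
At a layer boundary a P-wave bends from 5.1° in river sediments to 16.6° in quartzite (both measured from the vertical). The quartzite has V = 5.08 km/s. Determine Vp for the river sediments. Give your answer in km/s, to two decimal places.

sin 5.1° = 0.0889; sin 16.6° = 0.2857.
V₁ = V₂·(sin θ₁/sin θ₂) = 5.08·(0.0889/0.2857) = 1.58 km/s.

1.58 km/s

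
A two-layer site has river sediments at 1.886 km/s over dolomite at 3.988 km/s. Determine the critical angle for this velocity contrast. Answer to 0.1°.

At critical incidence the refracted ray runs along the interface (θ₂ = 90°), so sin θ_c = V₁/V₂.
θ_c = arcsin(1.886/3.988) = arcsin 0.4729 = 28.22°.

28.2°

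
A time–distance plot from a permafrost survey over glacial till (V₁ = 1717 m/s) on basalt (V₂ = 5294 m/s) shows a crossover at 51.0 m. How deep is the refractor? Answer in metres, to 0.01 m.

h = (x_cross/2)·√((V₂−V₁)/(V₂+V₁)).
(V₂−V₁)/(V₂+V₁) = (5294−1717)/(5294+1717) = 0.5102; √ = 0.7143.
h = (51.0/2)·0.7143 = 18.21 m.

18.21 m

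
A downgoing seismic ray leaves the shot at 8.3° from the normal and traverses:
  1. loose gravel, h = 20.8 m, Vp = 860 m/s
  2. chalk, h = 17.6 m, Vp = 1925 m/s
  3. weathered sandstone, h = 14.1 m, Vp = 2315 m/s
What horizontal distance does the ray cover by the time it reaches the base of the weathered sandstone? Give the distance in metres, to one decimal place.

Apply Snell's law at each interface; in layer i the horizontal offset is hᵢ·tan θᵢ.
Layer 1: θ = 8.30°; offset = 20.8·tan 8.30° = 3.034 m.
Layer 2: sin θ = 1925·sin 8.3°/860 = 0.3231, θ = 18.85°; offset = 17.6·tan 18.85° = 6.009 m.
Layer 3: sin θ = 2315·sin 8.3°/860 = 0.3886, θ = 22.87°; offset = 14.1·tan 22.87° = 5.946 m.
Σ offsets = 14.990 m.

15.0 m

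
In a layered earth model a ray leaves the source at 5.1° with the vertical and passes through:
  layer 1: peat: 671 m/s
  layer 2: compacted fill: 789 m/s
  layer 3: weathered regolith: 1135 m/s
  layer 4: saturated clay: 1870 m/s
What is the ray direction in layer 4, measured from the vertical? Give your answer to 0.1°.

Snell's law across each interface conserves sin θ / V, so sin θ_4 = V_4·sin θ₁/V₁.
sin θ_4 = 1870 × sin 5.1° / 671 = 0.2477.
θ_4 = arcsin 0.2477 = 14.34°.

14.3°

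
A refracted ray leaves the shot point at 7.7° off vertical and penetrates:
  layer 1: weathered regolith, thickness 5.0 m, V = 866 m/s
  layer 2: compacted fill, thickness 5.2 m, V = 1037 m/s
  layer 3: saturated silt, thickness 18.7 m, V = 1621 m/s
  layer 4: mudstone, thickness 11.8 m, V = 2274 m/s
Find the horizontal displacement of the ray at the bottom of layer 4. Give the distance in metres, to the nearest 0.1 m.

Ray parameter p = sin 7.7° / 866 m/s = 1.5472e-04 s/m.
Layer 1: θ = 7.70°; offset = 5.0·tan 7.70° = 0.676 m.
Layer 2: sin θ = p·1037 = 0.1604 → θ = 9.23°; offset = 5.2·tan 9.23° = 0.845 m.
Layer 3: sin θ = p·1621 = 0.2508 → θ = 14.52°; offset = 18.7·tan 14.52° = 4.845 m.
Layer 4: sin θ = p·2274 = 0.3518 → θ = 20.60°; offset = 11.8·tan 20.60° = 4.435 m.
Σ offsets = 10.801 m.

10.8 m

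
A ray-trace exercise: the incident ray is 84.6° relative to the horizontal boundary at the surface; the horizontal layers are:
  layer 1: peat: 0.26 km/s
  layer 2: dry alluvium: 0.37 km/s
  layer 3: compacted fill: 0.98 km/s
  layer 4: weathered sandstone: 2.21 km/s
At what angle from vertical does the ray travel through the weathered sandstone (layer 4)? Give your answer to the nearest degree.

53°

From the normal: θ₁ = 90° − 84.6° = 5.4°.
Snell's law across each interface conserves sin θ / V, so sin θ_4 = V_4·sin θ₁/V₁.
sin θ_4 = 2.21 × sin 5.4° / 0.26 = 0.7999.
θ_4 = 53.12° from the vertical.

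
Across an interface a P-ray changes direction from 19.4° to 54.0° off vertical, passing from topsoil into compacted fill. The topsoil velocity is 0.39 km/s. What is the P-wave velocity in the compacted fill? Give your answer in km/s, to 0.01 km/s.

0.95 km/s

Snell's law: sin 19.4°/V₁ = sin 54.0°/V₂.
V₂ = V₁·sin 54.0°/sin 19.4° = 0.39 × 2.4356 = 0.95 km/s.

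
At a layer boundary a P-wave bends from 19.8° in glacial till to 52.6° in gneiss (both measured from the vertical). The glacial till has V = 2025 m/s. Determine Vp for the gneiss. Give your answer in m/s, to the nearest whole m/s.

4749 m/s

sin 19.8° = 0.3387; sin 52.6° = 0.7944.
V₂ = V₁·(sin θ₂/sin θ₁) = 2025·(0.7944/0.3387) = 4749.07 m/s.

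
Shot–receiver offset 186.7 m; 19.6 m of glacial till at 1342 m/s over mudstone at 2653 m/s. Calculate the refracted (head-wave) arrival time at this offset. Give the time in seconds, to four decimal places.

0.0956 s

θ_c = arcsin(V₁/V₂) = arcsin(1342/2653) = 30.39°, cos θ_c = 0.8626.
Intercept time tᵢ = 2h cos θ_c / V₁ = 2·19.6·0.8626/1342 = 0.02520 s.
t = x/V₂ + tᵢ = 186.7/2653 + 0.02520 = 0.09557 s.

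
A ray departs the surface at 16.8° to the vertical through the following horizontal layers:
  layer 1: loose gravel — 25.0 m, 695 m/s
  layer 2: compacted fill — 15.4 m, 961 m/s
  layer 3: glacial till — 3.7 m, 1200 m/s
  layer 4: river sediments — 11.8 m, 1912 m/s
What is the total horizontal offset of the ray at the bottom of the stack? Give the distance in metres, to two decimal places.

Ray parameter p = sin 16.8° / 695 m/s = 4.1587e-04 s/m.
Layer 1: θ = 16.80°; offset = 25.0·tan 16.80° = 7.5479 m.
Layer 2: sin θ = p·961 = 0.3997 → θ = 23.56°; offset = 15.4·tan 23.56° = 6.7142 m.
Layer 3: sin θ = p·1200 = 0.4990 → θ = 29.94°; offset = 3.7·tan 29.94° = 2.1308 m.
Layer 4: sin θ = p·1912 = 0.7951 → θ = 52.67°; offset = 11.8·tan 52.67° = 15.4725 m.
Σ offsets = 31.8655 m.

31.87 m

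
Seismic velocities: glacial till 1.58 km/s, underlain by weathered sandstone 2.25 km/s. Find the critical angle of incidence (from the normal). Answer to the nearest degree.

45°

At critical incidence the refracted ray runs along the interface (θ₂ = 90°), so sin θ_c = V₁/V₂.
θ_c = arcsin(1.58/2.25) = arcsin 0.7022 = 44.61°.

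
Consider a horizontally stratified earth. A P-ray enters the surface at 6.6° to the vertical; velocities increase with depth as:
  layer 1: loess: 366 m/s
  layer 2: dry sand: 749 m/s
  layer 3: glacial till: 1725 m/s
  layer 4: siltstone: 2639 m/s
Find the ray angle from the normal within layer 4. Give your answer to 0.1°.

Snell's law across each interface conserves sin θ / V, so sin θ_4 = V_4·sin θ₁/V₁.
sin θ_4 = 2639 × sin 6.6° / 366 = 0.8287.
θ_4 = arcsin 0.8287 = 55.97°.

56.0°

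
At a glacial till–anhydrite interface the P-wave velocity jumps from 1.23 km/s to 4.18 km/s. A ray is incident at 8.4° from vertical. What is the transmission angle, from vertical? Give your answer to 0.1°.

Snell's law: sin θ₂ = (V₂/V₁)·sin θ₁ = (4.18/1.23)·sin 8.4° = 0.4964.
θ₂ = sin⁻¹(0.4964) = 29.77° (from vertical).

29.8°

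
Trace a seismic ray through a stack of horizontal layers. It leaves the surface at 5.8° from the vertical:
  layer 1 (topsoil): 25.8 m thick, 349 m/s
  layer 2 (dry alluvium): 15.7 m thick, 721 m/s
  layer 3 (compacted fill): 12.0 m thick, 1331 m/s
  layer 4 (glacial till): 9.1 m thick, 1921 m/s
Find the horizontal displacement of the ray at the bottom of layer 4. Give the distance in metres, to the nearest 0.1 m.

17.1 m

Apply Snell's law at each interface; in layer i the horizontal offset is hᵢ·tan θᵢ.
Layer 1: θ = 5.80°; offset = 25.8·tan 5.80° = 2.621 m.
Layer 2: sin θ = 721·sin 5.8°/349 = 0.2088, θ = 12.05°; offset = 15.7·tan 12.05° = 3.352 m.
Layer 3: sin θ = 1331·sin 5.8°/349 = 0.3854, θ = 22.67°; offset = 12.0·tan 22.67° = 5.012 m.
Layer 4: sin θ = 1921·sin 5.8°/349 = 0.5562, θ = 33.80°; offset = 9.1·tan 33.80° = 6.091 m.
Summing the layer offsets gives 17.075 m.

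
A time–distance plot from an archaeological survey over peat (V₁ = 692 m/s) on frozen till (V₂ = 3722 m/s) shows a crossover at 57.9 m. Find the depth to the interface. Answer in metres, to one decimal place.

24.0 m

h = (x_cross/2)·√((V₂−V₁)/(V₂+V₁)).
(V₂−V₁)/(V₂+V₁) = (3722−692)/(3722+692) = 0.6865; √ = 0.8285.
h = (57.9/2)·0.8285 = 23.99 m.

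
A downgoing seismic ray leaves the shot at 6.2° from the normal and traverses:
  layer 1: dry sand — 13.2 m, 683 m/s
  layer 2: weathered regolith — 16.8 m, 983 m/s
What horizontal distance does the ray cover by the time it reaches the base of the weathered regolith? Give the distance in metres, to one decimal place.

Apply Snell's law at each interface; in layer i the horizontal offset is hᵢ·tan θᵢ.
Layer 1: θ = 6.20°; offset = 13.2·tan 6.20° = 1.434 m.
Layer 2: sin θ = 983·sin 6.2°/683 = 0.1554, θ = 8.94°; offset = 16.8·tan 8.94° = 2.643 m.
Total horizontal offset = 4.077 m.

4.1 m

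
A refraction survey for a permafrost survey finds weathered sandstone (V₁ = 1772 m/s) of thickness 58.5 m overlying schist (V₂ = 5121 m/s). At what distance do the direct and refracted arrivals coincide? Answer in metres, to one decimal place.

167.9 m

θ_c = arcsin(1772/5121) = 20.24°, so cos θ_c = 0.9382 and tᵢ = 2h cos θ_c/V₁ = 0.0619 s.
At crossover x/V₁ = x/V₂ + tᵢ ⇒ x = tᵢ/(1/V₁ − 1/V₂) = 0.06195/(5.6433e-04 − 1.9527e-04) = 167.85 m.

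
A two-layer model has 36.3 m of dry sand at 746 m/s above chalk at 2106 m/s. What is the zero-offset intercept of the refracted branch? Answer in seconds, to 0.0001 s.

θ_c = arcsin(V₁/V₂) = arcsin(746/2106) = 20.75°; cos θ_c = 0.9352.
tᵢ = 2h·cos θ_c / V₁ = 2·36.3·0.9352 / 746 = 0.09101 s.

0.0910 s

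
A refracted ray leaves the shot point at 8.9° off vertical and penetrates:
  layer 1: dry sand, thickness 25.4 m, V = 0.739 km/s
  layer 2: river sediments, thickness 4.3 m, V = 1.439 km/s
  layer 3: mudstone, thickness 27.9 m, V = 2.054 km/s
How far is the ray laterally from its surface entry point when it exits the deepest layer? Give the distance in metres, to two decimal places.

18.62 m

Apply Snell's law at each interface; in layer i the horizontal offset is hᵢ·tan θᵢ.
Layer 1: θ = 8.90°; offset = 25.4·tan 8.90° = 3.9775 m.
Layer 2: sin θ = 1.439·sin 8.9°/0.739 = 0.3013, θ = 17.53°; offset = 4.3·tan 17.53° = 1.3585 m.
Layer 3: sin θ = 2.054·sin 8.9°/0.739 = 0.4300, θ = 25.47°; offset = 27.9·tan 25.47° = 13.2885 m.
Σ offsets = 18.6245 m.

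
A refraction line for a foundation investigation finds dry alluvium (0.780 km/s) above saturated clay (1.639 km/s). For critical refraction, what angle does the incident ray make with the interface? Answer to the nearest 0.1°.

At critical incidence the refracted ray runs along the interface (θ₂ = 90°), so sin θ_c = V₁/V₂.
θ_c = arcsin(0.780/1.639) = arcsin 0.4759 = 28.42°.
Measured from the interface: 90° − 28.42° = 61.58°.

61.6°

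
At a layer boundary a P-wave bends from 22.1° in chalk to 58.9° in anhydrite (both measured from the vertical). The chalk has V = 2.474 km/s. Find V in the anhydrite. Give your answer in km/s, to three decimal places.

5.631 km/s

Snell's law: sin 22.1°/V₁ = sin 58.9°/V₂.
V₂ = V₁·sin 58.9°/sin 22.1° = 2.474 × 2.2759 = 5.631 km/s.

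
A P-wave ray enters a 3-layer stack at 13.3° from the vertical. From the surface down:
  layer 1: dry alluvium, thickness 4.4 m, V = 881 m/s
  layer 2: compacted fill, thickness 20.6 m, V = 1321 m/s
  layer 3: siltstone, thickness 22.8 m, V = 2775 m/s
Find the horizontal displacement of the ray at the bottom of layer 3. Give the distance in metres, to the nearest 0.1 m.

32.6 m

Ray parameter p = sin 13.3° / 881 m/s = 2.6112e-04 s/m.
Layer 1: θ = 13.30°; offset = 4.4·tan 13.30° = 1.040 m.
Layer 2: sin θ = p·1321 = 0.3449 → θ = 20.18°; offset = 20.6·tan 20.18° = 7.570 m.
Layer 3: sin θ = p·2775 = 0.7246 → θ = 46.44°; offset = 22.8·tan 46.44° = 23.973 m.
Σ offsets = 32.584 m.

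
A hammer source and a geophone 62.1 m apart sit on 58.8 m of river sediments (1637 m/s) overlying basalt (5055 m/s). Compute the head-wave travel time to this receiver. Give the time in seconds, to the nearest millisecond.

t = x/V₂ + 2h·√(V₂²−V₁²)/(V₁V₂).
√(V₂²−V₁²) = √(5055²−1637²) = 4782.6 m/s; delay term = 2·58.8·4782.6/(1637·5055) = 0.06797 s.
t = 62.1/5055 + 0.06797 = 0.08025 s.

0.080 s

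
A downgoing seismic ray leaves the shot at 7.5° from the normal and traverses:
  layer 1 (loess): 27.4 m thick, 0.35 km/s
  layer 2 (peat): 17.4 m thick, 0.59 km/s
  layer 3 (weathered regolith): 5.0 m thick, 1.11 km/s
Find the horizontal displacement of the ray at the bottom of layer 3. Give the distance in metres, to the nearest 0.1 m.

Apply Snell's law at each interface; in layer i the horizontal offset is hᵢ·tan θᵢ.
Layer 1: θ = 7.50°; offset = 27.4·tan 7.50° = 3.607 m.
Layer 2: sin θ = 0.59·sin 7.5°/0.35 = 0.2200, θ = 12.71°; offset = 17.4·tan 12.71° = 3.925 m.
Layer 3: sin θ = 1.11·sin 7.5°/0.35 = 0.4140, θ = 24.45°; offset = 5.0·tan 24.45° = 2.274 m.
Summing the layer offsets gives 9.806 m.

9.8 m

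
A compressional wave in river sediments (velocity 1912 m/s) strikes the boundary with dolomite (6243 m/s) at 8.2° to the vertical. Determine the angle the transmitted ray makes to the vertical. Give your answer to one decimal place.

27.8°

Snell's law: sin θ₂ = (V₂/V₁)·sin θ₁ = (6243/1912)·sin 8.2° = 0.4657.
θ₂ = sin⁻¹(0.4657) = 27.76° (from vertical).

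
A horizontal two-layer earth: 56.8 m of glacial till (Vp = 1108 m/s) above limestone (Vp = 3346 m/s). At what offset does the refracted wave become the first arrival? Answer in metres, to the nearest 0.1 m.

x_cross = 2h·√((V₂+V₁)/(V₂−V₁)).
(V₂+V₁)/(V₂−V₁) = (3346+1108)/(3346−1108) = 1.9902; √ = 1.4107.
x_cross = 2·56.8·1.4107 = 160.26 m.

160.3 m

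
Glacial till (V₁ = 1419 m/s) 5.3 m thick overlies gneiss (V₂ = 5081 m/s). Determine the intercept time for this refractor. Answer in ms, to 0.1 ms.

tᵢ = 2h·√(V₂²−V₁²)/(V₁V₂).
√(V₂²−V₁²) = √(5081²−1419²) = 4878.8 m/s.
tᵢ = 2·5.3·4878.8/(1419·5081) = 0.00717 s.

7.2 ms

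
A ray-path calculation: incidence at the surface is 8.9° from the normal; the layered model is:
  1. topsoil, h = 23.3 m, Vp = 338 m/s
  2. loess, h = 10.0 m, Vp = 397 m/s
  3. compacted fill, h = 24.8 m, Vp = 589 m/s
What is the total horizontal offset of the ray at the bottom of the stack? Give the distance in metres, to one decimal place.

12.4 m

Apply Snell's law at each interface; in layer i the horizontal offset is hᵢ·tan θᵢ.
Layer 1: θ = 8.90°; offset = 23.3·tan 8.90° = 3.649 m.
Layer 2: sin θ = 397·sin 8.9°/338 = 0.1817, θ = 10.47°; offset = 10.0·tan 10.47° = 1.848 m.
Layer 3: sin θ = 589·sin 8.9°/338 = 0.2696, θ = 15.64°; offset = 24.8·tan 15.64° = 6.943 m.
Σ offsets = 12.440 m.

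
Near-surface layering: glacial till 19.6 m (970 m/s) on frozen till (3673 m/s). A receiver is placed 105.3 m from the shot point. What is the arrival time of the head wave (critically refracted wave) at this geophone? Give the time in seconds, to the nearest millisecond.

t = x/V₂ + 2h·√(V₂²−V₁²)/(V₁V₂).
√(V₂²−V₁²) = √(3673²−970²) = 3542.6 m/s; delay term = 2·19.6·3542.6/(970·3673) = 0.03898 s.
t = 105.3/3673 + 0.03898 = 0.06765 s.

0.068 s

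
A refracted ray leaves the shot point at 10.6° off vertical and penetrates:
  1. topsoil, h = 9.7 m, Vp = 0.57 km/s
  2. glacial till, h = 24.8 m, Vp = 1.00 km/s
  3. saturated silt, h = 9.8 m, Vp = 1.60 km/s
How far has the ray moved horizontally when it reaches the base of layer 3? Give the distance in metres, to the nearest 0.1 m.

16.2 m

Apply Snell's law at each interface; in layer i the horizontal offset is hᵢ·tan θᵢ.
Layer 1: θ = 10.60°; offset = 9.7·tan 10.60° = 1.815 m.
Layer 2: sin θ = 1.00·sin 10.6°/0.57 = 0.3227, θ = 18.83°; offset = 24.8·tan 18.83° = 8.456 m.
Layer 3: sin θ = 1.60·sin 10.6°/0.57 = 0.5164, θ = 31.09°; offset = 9.8·tan 31.09° = 5.909 m.
Σ offsets = 16.180 m.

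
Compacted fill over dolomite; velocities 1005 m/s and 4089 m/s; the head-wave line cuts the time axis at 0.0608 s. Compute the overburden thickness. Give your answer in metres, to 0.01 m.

31.52 m

θ_c = arcsin(1005/4089) = 14.23°; cos θ_c = 0.9693.
tᵢ = 2h cos θ_c/V₁ ⇒ h = tᵢ·V₁/(2 cos θ_c) = 0.0608·1005/(2·0.9693) = 31.52 m.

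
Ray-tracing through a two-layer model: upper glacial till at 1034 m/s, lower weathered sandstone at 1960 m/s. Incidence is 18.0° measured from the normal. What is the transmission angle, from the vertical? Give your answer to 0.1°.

Snell's law: sin θ₂ = (V₂/V₁)·sin θ₁ = (1960/1034)·sin 18.0° = 0.5858.
θ₂ = sin⁻¹(0.5858) = 35.86° (from vertical).

35.9°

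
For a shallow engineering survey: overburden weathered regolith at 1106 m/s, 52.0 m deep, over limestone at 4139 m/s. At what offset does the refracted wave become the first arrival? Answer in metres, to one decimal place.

136.8 m

θ_c = arcsin(1106/4139) = 15.50°, so cos θ_c = 0.9636 and tᵢ = 2h cos θ_c/V₁ = 0.0906 s.
At crossover x/V₁ = x/V₂ + tᵢ ⇒ x = tᵢ/(1/V₁ − 1/V₂) = 0.09061/(9.0416e-04 − 2.4160e-04) = 136.76 m.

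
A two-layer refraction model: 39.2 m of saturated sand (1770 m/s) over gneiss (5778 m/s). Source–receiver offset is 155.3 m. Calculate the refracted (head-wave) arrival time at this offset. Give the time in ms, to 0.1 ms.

69.0 ms

θ_c = arcsin(V₁/V₂) = arcsin(1770/5778) = 17.84°, cos θ_c = 0.9519.
Intercept time tᵢ = 2h cos θ_c / V₁ = 2·39.2·0.9519/1770 = 0.04216 s.
t = x/V₂ + tᵢ = 155.3/5778 + 0.04216 = 0.06904 s.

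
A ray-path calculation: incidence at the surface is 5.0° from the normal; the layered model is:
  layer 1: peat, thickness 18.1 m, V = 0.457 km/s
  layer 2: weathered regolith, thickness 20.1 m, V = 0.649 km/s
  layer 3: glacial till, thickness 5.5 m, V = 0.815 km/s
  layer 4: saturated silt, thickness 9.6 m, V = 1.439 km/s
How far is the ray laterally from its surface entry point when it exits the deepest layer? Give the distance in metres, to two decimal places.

Apply Snell's law at each interface; in layer i the horizontal offset is hᵢ·tan θᵢ.
Layer 1: θ = 5.00°; offset = 18.1·tan 5.00° = 1.5835 m.
Layer 2: sin θ = 0.649·sin 5.0°/0.457 = 0.1238, θ = 7.11°; offset = 20.1·tan 7.11° = 2.5071 m.
Layer 3: sin θ = 0.815·sin 5.0°/0.457 = 0.1554, θ = 8.94°; offset = 5.5·tan 8.94° = 0.8654 m.
Layer 4: sin θ = 1.439·sin 5.0°/0.457 = 0.2744, θ = 15.93°; offset = 9.6·tan 15.93° = 2.7398 m.
Total horizontal offset = 7.6958 m.

7.70 m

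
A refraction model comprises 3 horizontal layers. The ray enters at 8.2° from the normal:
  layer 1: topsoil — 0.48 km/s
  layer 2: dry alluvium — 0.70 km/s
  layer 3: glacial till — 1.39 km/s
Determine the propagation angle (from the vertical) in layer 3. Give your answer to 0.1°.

24.4°

Snell's law across each interface conserves sin θ / V, so sin θ_3 = V_3·sin θ₁/V₁.
sin θ_3 = 1.39 × sin 8.2° / 0.48 = 0.4130.
θ_3 = 24.40° from the vertical.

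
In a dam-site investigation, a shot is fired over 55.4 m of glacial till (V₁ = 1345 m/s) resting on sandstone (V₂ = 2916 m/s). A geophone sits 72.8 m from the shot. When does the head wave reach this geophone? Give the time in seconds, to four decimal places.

0.0981 s

θ_c = arcsin(V₁/V₂) = arcsin(1345/2916) = 27.47°, cos θ_c = 0.8873.
Intercept time tᵢ = 2h cos θ_c / V₁ = 2·55.4·0.8873/1345 = 0.07309 s.
t = x/V₂ + tᵢ = 72.8/2916 + 0.07309 = 0.09806 s.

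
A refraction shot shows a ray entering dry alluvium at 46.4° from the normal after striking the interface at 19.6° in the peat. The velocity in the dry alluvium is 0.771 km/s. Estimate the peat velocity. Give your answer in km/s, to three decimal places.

sin 19.6° = 0.3355; sin 46.4° = 0.7242.
V₁ = V₂·(sin θ₁/sin θ₂) = 0.771·(0.3355/0.7242) = 0.357 km/s.

0.357 km/s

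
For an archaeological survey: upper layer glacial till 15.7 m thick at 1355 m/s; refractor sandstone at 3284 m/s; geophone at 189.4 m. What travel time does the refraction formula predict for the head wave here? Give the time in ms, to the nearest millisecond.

t = x/V₂ + 2h·√(V₂²−V₁²)/(V₁V₂).
√(V₂²−V₁²) = √(3284²−1355²) = 2991.4 m/s; delay term = 2·15.7·2991.4/(1355·3284) = 0.02111 s.
t = 189.4/3284 + 0.02111 = 0.07878 s.

79 ms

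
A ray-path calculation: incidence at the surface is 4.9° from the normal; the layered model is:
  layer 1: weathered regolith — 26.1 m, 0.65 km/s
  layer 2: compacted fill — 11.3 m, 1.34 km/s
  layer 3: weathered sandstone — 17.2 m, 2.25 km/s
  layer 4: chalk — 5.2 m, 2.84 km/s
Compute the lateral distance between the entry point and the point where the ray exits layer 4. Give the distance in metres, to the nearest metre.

p = sin θ₁/V₁ = sin 4.9°/0.65 = 1.3141e-01 s/km is conserved through the stack.
Layer 1: θ = 4.90°; offset = 26.1·tan 4.90° = 2.238 m.
Layer 2: sin θ = p·1.34 = 0.1761 → θ = 10.14°; offset = 11.3·tan 10.14° = 2.021 m.
Layer 3: sin θ = p·2.25 = 0.2957 → θ = 17.20°; offset = 17.2·tan 17.20° = 5.324 m.
Layer 4: sin θ = p·2.84 = 0.3732 → θ = 21.91°; offset = 5.2·tan 21.91° = 2.092 m.
Summing the layer offsets gives 11.674 m.

12 m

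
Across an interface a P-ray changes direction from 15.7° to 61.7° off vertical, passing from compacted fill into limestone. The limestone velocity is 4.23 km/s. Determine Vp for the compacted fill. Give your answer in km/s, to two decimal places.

1.30 km/s

sin 15.7° = 0.2706; sin 61.7° = 0.8805.
V₁ = V₂·(sin θ₁/sin θ₂) = 4.23·(0.2706/0.8805) = 1.30 km/s.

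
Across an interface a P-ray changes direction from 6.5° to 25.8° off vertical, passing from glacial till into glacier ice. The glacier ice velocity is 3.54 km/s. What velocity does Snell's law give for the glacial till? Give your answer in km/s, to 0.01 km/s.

0.92 km/s

sin 6.5° = 0.1132; sin 25.8° = 0.4352.
V₁ = V₂·(sin θ₁/sin θ₂) = 3.54·(0.1132/0.4352) = 0.92 km/s.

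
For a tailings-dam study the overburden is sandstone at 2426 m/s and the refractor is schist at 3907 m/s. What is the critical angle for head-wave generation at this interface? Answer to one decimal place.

Critical incidence: sin θ_c = V₁/V₂ = 2426/3907 = 0.6209.
θ_c = arcsin 0.6209 = 38.38°.

38.4°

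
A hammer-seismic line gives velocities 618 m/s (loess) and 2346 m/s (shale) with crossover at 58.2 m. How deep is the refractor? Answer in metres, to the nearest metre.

h = (x_cross/2)·√((V₂−V₁)/(V₂+V₁)).
(V₂−V₁)/(V₂+V₁) = (2346−618)/(2346+618) = 0.5830; √ = 0.7635.
h = (58.2/2)·0.7635 = 22.22 m.

22 m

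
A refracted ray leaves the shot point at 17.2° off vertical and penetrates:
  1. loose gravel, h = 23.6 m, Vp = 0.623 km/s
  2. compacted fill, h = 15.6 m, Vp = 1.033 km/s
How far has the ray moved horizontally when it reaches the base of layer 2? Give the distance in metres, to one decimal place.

16.1 m

p = sin θ₁/V₁ = sin 17.2°/0.623 = 4.7465e-01 s/km is conserved through the stack.
Layer 1: θ = 17.20°; offset = 23.6·tan 17.20° = 7.305 m.
Layer 2: sin θ = p·1.033 = 0.4903 → θ = 29.36°; offset = 15.6·tan 29.36° = 8.776 m.
Σ offsets = 16.082 m.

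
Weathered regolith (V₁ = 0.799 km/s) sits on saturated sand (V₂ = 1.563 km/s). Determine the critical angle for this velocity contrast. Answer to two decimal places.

30.74°

At critical incidence the refracted ray runs along the interface (θ₂ = 90°), so sin θ_c = V₁/V₂.
θ_c = arcsin(0.799/1.563) = arcsin 0.5112 = 30.74°.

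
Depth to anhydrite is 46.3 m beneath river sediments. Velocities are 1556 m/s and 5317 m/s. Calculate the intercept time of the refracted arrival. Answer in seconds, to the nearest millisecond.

0.057 s

θ_c = arcsin(V₁/V₂) = arcsin(1556/5317) = 17.02°; cos θ_c = 0.9562.
tᵢ = 2h·cos θ_c / V₁ = 2·46.3·0.9562 / 1556 = 0.05691 s.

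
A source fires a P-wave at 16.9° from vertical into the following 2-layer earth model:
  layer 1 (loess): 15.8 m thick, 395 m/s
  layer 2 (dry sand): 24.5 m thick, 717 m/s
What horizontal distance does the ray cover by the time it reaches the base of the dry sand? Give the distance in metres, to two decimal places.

p = sin θ₁/V₁ = sin 16.9°/395 = 7.3595e-04 s/m is conserved through the stack.
Layer 1: θ = 16.90°; offset = 15.8·tan 16.90° = 4.8004 m.
Layer 2: sin θ = p·717 = 0.5277 → θ = 31.85°; offset = 24.5·tan 31.85° = 15.2196 m.
Σ offsets = 20.0200 m.

20.02 m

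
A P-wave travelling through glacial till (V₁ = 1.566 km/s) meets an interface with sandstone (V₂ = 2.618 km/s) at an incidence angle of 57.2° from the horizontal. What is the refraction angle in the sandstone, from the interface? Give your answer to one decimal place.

Angle from the normal: 90° − 57.2° = 32.8°.
sin θ₁/V₁ = sin θ₂/V₂ ⇒ sin θ₂ = 2.618·sin 32.8°/1.566 = 2.618·0.5417/1.566 = 0.9056.
θ₂ = arcsin 0.9056 = 64.91° from the normal.
From the interface: 90° − 64.91° = 25.09°.

25.1°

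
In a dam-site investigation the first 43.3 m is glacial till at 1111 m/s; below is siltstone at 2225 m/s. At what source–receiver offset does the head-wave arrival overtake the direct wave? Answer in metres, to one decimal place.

θ_c = arcsin(1111/2225) = 29.96°, so cos θ_c = 0.8664 and tᵢ = 2h cos θ_c/V₁ = 0.0675 s.
At crossover x/V₁ = x/V₂ + tᵢ ⇒ x = tᵢ/(1/V₁ − 1/V₂) = 0.06754/(9.0009e-04 − 4.4944e-04) = 149.86 m.

149.9 m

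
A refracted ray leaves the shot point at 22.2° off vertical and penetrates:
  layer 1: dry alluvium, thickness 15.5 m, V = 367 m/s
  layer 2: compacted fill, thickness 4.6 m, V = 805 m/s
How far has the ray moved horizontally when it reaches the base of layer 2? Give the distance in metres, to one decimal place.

Apply Snell's law at each interface; in layer i the horizontal offset is hᵢ·tan θᵢ.
Layer 1: θ = 22.20°; offset = 15.5·tan 22.20° = 6.325 m.
Layer 2: sin θ = 805·sin 22.2°/367 = 0.8288, θ = 55.97°; offset = 4.6·tan 55.97° = 6.813 m.
Total horizontal offset = 13.138 m.

13.1 m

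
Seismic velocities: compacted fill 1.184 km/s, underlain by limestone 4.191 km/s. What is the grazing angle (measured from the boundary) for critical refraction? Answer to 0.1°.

Critical incidence: sin θ_c = V₁/V₂ = 1.184/4.191 = 0.2825.
θ_c = arcsin 0.2825 = 16.41°.
Measured from the interface: 90° − 16.41° = 73.59°.

73.6°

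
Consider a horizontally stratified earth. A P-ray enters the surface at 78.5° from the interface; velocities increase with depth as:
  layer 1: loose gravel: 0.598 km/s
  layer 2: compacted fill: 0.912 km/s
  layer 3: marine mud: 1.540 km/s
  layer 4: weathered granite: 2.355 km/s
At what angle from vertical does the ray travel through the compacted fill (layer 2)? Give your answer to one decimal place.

17.7°

From the normal: θ₁ = 90° − 78.5° = 11.5°.
Ray parameter p = sin 11.5° / 0.598 = 3.3339e-01 s/km.
sin θ_2 = p·V_2 = 3.3339e-01 × 0.912 = 0.3041.
θ_2 = 17.70° from the vertical.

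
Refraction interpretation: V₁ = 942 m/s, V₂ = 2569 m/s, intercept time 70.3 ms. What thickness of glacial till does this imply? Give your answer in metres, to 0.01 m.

h = tᵢ·V₁·V₂ / (2·√(V₂²−V₁²)).
√(V₂²−V₁²) = √(2569² − 942²) = 2390.1 m/s.
h = 0.0703 s × 942 × 2569 / (2 × 2390.1) = 35.59 m.

35.59 m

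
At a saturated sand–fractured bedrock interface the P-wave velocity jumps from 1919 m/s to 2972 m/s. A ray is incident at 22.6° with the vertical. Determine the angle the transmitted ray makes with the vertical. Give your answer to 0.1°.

36.5°

sin θ₁/V₁ = sin θ₂/V₂ ⇒ sin θ₂ = 2972·sin 22.6°/1919 = 2972·0.3843/1919 = 0.5952.
θ₂ = arcsin 0.5952 = 36.52° from the normal.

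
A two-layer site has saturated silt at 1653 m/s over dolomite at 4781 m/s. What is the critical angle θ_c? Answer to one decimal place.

Critical incidence: sin θ_c = V₁/V₂ = 1653/4781 = 0.3457.
θ_c = arcsin 0.3457 = 20.23°.

20.2°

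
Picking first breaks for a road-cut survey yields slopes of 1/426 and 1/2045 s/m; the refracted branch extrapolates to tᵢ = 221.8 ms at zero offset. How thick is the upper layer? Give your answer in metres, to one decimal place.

θ_c = arcsin(426/2045) = 12.02°; cos θ_c = 0.9781.
tᵢ = 2h cos θ_c/V₁ ⇒ h = tᵢ·V₁/(2 cos θ_c) = 0.2218·426/(2·0.9781) = 48.30 m.

48.3 m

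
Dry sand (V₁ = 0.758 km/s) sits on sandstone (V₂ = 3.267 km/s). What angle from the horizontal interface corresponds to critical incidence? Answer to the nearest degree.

77°

At critical incidence the refracted ray runs along the interface (θ₂ = 90°), so sin θ_c = V₁/V₂.
θ_c = arcsin(0.758/3.267) = arcsin 0.2320 = 13.42°.
Measured from the interface: 90° − 13.42° = 76.58°.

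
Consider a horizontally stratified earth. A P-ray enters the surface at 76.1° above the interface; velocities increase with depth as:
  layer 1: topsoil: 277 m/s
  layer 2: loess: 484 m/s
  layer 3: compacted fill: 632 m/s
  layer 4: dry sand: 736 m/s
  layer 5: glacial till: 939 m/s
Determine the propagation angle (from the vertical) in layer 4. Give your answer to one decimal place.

From the normal: θ₁ = 90° − 76.1° = 13.9°.
Ray parameter p = sin 13.9° / 277 = 8.6725e-04 s/m.
sin θ_4 = p·V_4 = 8.6725e-04 × 736 = 0.6383.
θ_4 = 39.66° from the vertical.

39.7°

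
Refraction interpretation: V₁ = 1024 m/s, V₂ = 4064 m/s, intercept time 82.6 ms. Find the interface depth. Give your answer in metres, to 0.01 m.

43.70 m

θ_c = arcsin(1024/4064) = 14.59°; cos θ_c = 0.9677.
tᵢ = 2h cos θ_c/V₁ ⇒ h = tᵢ·V₁/(2 cos θ_c) = 0.0826·1024/(2·0.9677) = 43.70 m.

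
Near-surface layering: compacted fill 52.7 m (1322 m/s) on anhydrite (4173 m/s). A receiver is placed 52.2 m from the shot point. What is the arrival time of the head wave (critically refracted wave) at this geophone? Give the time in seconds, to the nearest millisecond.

0.088 s

t = x/V₂ + 2h·√(V₂²−V₁²)/(V₁V₂).
√(V₂²−V₁²) = √(4173²−1322²) = 3958.1 m/s; delay term = 2·52.7·3958.1/(1322·4173) = 0.07562 s.
t = 52.2/4173 + 0.07562 = 0.08813 s.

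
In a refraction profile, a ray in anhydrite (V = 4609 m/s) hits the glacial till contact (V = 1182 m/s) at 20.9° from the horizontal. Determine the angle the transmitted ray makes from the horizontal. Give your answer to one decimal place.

76.1°

Convert to the normal: θ₁ = 90° − 20.9° = 69.1°.
sin θ₁/V₁ = sin θ₂/V₂ ⇒ sin θ₂ = 1182·sin 69.1°/4609 = 1182·0.9342/4609 = 0.2396.
θ₂ = sin⁻¹(0.2396) = 13.86° (from vertical).
From the interface: 90° − 13.86° = 76.14°.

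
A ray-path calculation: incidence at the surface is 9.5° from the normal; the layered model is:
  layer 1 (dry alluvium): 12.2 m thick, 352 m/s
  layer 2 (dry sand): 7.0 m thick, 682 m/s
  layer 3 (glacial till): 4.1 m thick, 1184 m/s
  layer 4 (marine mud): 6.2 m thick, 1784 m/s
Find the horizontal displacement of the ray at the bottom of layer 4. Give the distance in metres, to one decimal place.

16.6 m

p = sin θ₁/V₁ = sin 9.5°/352 = 4.6889e-04 s/m is conserved through the stack.
Layer 1: θ = 9.50°; offset = 12.2·tan 9.50° = 2.042 m.
Layer 2: sin θ = p·682 = 0.3198 → θ = 18.65°; offset = 7.0·tan 18.65° = 2.363 m.
Layer 3: sin θ = p·1184 = 0.5552 → θ = 33.72°; offset = 4.1·tan 33.72° = 2.737 m.
Layer 4: sin θ = p·1784 = 0.8365 → θ = 56.77°; offset = 6.2·tan 56.77° = 9.464 m.
Σ offsets = 16.605 m.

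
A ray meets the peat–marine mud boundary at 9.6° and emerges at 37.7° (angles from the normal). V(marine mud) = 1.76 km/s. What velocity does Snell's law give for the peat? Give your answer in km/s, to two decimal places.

sin 9.6° = 0.1668; sin 37.7° = 0.6115.
V₁ = V₂·(sin θ₁/sin θ₂) = 1.76·(0.1668/0.6115) = 0.48 km/s.

0.48 km/s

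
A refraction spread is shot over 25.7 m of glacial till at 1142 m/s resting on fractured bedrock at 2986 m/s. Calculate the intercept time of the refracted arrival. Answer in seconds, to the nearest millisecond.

θ_c = arcsin(V₁/V₂) = arcsin(1142/2986) = 22.49°; cos θ_c = 0.9240.
tᵢ = 2h·cos θ_c / V₁ = 2·25.7·0.9240 / 1142 = 0.04159 s.

0.042 s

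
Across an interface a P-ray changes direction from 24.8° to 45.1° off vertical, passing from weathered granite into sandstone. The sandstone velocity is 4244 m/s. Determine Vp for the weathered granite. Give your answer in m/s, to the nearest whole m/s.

sin 24.8° = 0.4195; sin 45.1° = 0.7083.
V₁ = V₂·(sin θ₁/sin θ₂) = 4244·(0.4195/0.7083) = 2513.14 m/s.

2513 m/s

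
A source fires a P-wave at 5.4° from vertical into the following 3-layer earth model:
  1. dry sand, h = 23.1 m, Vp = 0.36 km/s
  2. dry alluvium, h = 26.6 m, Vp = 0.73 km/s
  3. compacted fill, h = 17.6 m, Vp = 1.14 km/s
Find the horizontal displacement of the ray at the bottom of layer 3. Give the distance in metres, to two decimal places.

12.85 m

Ray parameter p = sin 5.4° / 0.36 km/s = 2.6141e-01 s/km.
Layer 1: θ = 5.40°; offset = 23.1·tan 5.40° = 2.1836 m.
Layer 2: sin θ = p·0.73 = 0.1908 → θ = 11.00°; offset = 26.6·tan 11.00° = 5.1711 m.
Layer 3: sin θ = p·1.14 = 0.2980 → θ = 17.34°; offset = 17.6·tan 17.34° = 5.4946 m.
Σ offsets = 12.8494 m.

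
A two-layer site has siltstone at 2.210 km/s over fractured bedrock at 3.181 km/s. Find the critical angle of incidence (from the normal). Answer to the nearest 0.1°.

At critical incidence the refracted ray runs along the interface (θ₂ = 90°), so sin θ_c = V₁/V₂.
θ_c = arcsin(2.210/3.181) = arcsin 0.6948 = 44.01°.

44.0°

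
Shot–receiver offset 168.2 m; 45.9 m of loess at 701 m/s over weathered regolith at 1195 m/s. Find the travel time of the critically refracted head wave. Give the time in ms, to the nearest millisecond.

θ_c = arcsin(V₁/V₂) = arcsin(701/1195) = 35.92°, cos θ_c = 0.8099.
Intercept time tᵢ = 2h cos θ_c / V₁ = 2·45.9·0.8099/701 = 0.10606 s.
t = x/V₂ + tᵢ = 168.2/1195 + 0.10606 = 0.24681 s.

247 ms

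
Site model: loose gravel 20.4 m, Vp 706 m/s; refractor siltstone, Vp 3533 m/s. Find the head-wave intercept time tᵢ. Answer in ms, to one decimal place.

θ_c = arcsin(V₁/V₂) = arcsin(706/3533) = 11.53°; cos θ_c = 0.9798.
tᵢ = 2h·cos θ_c / V₁ = 2·20.4·0.9798 / 706 = 0.05662 s.

56.6 ms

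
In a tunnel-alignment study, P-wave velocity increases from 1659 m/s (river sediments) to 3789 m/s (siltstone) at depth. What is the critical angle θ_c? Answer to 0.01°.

25.97°

Critical incidence: sin θ_c = V₁/V₂ = 1659/3789 = 0.4378.
θ_c = arcsin 0.4378 = 25.97°.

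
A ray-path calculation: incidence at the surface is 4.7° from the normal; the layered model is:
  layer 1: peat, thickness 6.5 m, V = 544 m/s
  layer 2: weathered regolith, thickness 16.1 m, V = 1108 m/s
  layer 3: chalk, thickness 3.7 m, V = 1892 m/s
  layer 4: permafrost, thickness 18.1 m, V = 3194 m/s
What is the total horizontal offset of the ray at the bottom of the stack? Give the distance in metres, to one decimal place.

p = sin θ₁/V₁ = sin 4.7°/544 = 1.5062e-04 s/m is conserved through the stack.
Layer 1: θ = 4.70°; offset = 6.5·tan 4.70° = 0.534 m.
Layer 2: sin θ = p·1108 = 0.1669 → θ = 9.61°; offset = 16.1·tan 9.61° = 2.725 m.
Layer 3: sin θ = p·1892 = 0.2850 → θ = 16.56°; offset = 3.7·tan 16.56° = 1.100 m.
Layer 4: sin θ = p·3194 = 0.4811 → θ = 28.76°; offset = 18.1·tan 28.76° = 9.933 m.
Summing the layer offsets gives 14.292 m.

14.3 m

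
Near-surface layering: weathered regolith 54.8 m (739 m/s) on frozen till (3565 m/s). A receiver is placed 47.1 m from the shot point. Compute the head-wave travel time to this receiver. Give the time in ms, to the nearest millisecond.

158 ms

t = x/V₂ + 2h·√(V₂²−V₁²)/(V₁V₂).
√(V₂²−V₁²) = √(3565²−739²) = 3487.6 m/s; delay term = 2·54.8·3487.6/(739·3565) = 0.14509 s.
t = 47.1/3565 + 0.14509 = 0.15830 s.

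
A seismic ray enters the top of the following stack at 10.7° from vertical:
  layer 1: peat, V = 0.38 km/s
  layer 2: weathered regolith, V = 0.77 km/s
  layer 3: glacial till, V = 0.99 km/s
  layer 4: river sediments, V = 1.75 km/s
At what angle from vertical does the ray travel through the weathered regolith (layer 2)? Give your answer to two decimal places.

22.10°

Ray parameter p = sin 10.7° / 0.38 = 4.8860e-01 s/km.
sin θ_2 = p·V_2 = 4.8860e-01 × 0.77 = 0.3762.
θ_2 = 22.10° from the vertical.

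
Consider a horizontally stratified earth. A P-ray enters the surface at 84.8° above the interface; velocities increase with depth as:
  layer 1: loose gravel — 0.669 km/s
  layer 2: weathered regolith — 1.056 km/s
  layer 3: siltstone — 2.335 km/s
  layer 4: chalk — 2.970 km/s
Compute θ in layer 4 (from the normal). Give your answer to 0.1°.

From the normal: θ₁ = 90° − 84.8° = 5.2°.
Ray parameter p = sin 5.2° / 0.669 = 1.3547e-01 s/km.
sin θ_4 = p·V_4 = 1.3547e-01 × 2.970 = 0.4024.
θ_4 = 23.73° from the vertical.

23.7°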